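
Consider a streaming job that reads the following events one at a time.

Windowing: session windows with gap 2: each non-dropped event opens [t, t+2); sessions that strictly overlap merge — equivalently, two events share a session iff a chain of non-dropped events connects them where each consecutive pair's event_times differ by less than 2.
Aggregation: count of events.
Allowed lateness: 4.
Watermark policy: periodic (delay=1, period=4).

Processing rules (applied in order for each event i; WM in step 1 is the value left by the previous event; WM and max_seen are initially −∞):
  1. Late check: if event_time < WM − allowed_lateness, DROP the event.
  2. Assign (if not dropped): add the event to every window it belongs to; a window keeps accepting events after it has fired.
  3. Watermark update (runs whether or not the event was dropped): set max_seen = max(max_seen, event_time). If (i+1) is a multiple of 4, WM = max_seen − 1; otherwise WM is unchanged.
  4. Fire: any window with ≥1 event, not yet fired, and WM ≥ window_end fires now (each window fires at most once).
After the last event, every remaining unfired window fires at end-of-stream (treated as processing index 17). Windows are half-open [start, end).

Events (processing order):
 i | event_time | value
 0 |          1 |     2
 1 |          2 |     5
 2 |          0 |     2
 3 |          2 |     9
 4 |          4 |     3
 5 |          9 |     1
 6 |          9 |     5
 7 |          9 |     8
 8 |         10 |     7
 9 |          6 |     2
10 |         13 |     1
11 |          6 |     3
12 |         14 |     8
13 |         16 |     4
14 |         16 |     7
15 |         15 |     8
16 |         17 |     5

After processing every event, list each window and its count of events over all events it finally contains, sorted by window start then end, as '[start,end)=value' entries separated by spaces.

i=0 t=1 v=2: → [1,3); WM=−∞
i=1 t=2 v=5: → [1,4); WM=−∞
i=2 t=0 v=2: → [0,4); WM=−∞
i=3 t=2 v=9: → [0,4); WM=1
i=4 t=4 v=3: → [4,6); WM=1
i=5 t=9 v=1: → [9,11); WM=1
i=6 t=9 v=5: → [9,11); WM=1
i=7 t=9 v=8: → [9,11); WM=8
i=8 t=10 v=7: → [9,12); WM=8
i=9 t=6 v=2: → [6,8); WM=8
i=10 t=13 v=1: → [13,15); WM=8
i=11 t=6 v=3: → [6,8); WM=12
i=12 t=14 v=8: → [13,16); WM=12
i=13 t=16 v=4: → [16,18); WM=12
i=14 t=16 v=7: → [16,18); WM=12
i=15 t=15 v=8: → [13,18); WM=15
i=16 t=17 v=5: → [13,19); WM=15

[0,4)=4 [4,6)=1 [6,8)=2 [9,12)=4 [13,19)=6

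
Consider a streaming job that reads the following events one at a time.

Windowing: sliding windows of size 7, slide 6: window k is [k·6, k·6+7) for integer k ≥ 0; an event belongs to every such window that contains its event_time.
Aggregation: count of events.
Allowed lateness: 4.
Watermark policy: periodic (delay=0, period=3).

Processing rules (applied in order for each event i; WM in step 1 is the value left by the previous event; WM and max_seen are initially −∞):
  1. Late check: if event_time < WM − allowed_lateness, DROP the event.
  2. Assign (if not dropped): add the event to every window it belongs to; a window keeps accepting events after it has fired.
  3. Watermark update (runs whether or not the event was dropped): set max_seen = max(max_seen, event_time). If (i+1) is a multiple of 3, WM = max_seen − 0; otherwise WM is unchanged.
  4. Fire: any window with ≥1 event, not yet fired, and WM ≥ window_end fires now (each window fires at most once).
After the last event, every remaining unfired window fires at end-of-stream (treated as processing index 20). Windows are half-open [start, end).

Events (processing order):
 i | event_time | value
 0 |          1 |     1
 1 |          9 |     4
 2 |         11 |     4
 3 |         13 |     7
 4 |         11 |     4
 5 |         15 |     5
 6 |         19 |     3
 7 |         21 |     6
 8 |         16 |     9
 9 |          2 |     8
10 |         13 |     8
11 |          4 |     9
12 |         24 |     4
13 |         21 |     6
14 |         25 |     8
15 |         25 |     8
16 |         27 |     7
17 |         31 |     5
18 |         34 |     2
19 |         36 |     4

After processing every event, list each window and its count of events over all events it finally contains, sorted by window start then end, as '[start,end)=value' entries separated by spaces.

i=0 t=1 v=1: → [0,7); WM=−∞
i=1 t=9 v=4: → [6,13); WM=−∞
i=2 t=11 v=4: → [6,13); WM=11; [0,7) fires=1
i=3 t=13 v=7: → [12,19); WM=11
i=4 t=11 v=4: → [6,13); WM=11
i=5 t=15 v=5: → [12,19); WM=15; [6,13) fires=3
i=6 t=19 v=3: → [18,25); WM=15
i=7 t=21 v=6: → [18,25); WM=15
i=8 t=16 v=9: → [12,19); WM=21; [12,19) fires=3
i=9 t=2 v=8: DROP (t<21-4); WM=21
i=10 t=13 v=8: DROP (t<21-4); WM=21
i=11 t=4 v=9: DROP (t<21-4); WM=21
i=12 t=24 v=4: → [24,31),[18,25); WM=21
i=13 t=21 v=6: → [18,25); WM=21
i=14 t=25 v=8: → [24,31); WM=25; [18,25) fires=4
i=15 t=25 v=8: → [24,31); WM=25
i=16 t=27 v=7: → [24,31); WM=25
i=17 t=31 v=5: → [30,37); WM=31; [24,31) fires=4
i=18 t=34 v=2: → [30,37); WM=31
i=19 t=36 v=4: → [36,43),[30,37); WM=31

[0,7)=1 [6,13)=3 [12,19)=3 [18,25)=4 [24,31)=4 [30,37)=3 [36,43)=1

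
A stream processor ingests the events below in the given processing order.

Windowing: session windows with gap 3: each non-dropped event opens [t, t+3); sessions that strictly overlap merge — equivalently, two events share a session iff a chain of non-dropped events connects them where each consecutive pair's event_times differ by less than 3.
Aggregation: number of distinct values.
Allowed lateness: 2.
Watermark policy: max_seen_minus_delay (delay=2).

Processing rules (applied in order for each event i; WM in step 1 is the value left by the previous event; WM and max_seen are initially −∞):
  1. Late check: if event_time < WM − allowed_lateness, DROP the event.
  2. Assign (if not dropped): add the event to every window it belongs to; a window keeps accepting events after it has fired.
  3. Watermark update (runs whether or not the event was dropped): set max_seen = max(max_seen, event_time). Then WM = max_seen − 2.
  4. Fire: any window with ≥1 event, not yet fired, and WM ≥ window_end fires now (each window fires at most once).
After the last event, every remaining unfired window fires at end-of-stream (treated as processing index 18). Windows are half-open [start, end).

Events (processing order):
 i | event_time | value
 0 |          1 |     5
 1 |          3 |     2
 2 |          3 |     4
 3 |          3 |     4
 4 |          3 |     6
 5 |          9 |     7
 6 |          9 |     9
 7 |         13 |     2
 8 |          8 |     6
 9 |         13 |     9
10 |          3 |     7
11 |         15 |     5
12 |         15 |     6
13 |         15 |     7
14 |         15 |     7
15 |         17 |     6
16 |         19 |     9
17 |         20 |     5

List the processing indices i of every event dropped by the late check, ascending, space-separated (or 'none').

8 10

i=0 t=1 v=5: → [1,4); WM=-1
i=1 t=3 v=2: → [1,6); WM=1
i=2 t=3 v=4: → [1,6); WM=1
i=3 t=3 v=4: → [1,6); WM=1
i=4 t=3 v=6: → [1,6); WM=1
i=5 t=9 v=7: → [9,12); WM=7
i=6 t=9 v=9: → [9,12); WM=7
i=7 t=13 v=2: → [13,16); WM=11
i=8 t=8 v=6: DROP (t<11-2); WM=11
i=9 t=13 v=9: → [13,16); WM=11
i=10 t=3 v=7: DROP (t<11-2); WM=11
i=11 t=15 v=5: → [13,18); WM=13
i=12 t=15 v=6: → [13,18); WM=13
i=13 t=15 v=7: → [13,18); WM=13
i=14 t=15 v=7: → [13,18); WM=13
i=15 t=17 v=6: → [13,20); WM=15
i=16 t=19 v=9: → [13,22); WM=17
i=17 t=20 v=5: → [13,23); WM=18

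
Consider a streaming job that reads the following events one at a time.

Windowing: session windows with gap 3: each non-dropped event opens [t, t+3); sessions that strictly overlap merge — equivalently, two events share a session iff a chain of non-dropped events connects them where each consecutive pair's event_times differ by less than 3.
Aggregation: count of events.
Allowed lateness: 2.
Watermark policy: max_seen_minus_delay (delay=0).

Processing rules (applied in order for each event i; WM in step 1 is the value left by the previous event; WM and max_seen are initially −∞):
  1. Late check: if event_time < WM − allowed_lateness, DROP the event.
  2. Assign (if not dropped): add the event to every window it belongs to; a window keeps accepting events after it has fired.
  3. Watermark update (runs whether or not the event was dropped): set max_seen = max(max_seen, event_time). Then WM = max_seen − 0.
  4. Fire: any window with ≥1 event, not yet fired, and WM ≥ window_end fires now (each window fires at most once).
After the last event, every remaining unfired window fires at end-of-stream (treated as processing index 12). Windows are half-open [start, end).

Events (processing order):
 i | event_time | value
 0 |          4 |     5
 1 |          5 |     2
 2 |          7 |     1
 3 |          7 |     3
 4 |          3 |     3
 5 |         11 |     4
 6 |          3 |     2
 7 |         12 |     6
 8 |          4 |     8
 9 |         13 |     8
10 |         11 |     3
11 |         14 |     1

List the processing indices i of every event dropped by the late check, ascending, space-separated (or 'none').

4 6 8

i=0 t=4 v=5: → [4,7); WM=4
i=1 t=5 v=2: → [4,8); WM=5
i=2 t=7 v=1: → [4,10); WM=7
i=3 t=7 v=3: → [4,10); WM=7
i=4 t=3 v=3: DROP (t<7-2); WM=7
i=5 t=11 v=4: → [11,14); WM=11
i=6 t=3 v=2: DROP (t<11-2); WM=11
i=7 t=12 v=6: → [11,15); WM=12
i=8 t=4 v=8: DROP (t<12-2); WM=12
i=9 t=13 v=8: → [11,16); WM=13
i=10 t=11 v=3: → [11,16); WM=13
i=11 t=14 v=1: → [11,17); WM=14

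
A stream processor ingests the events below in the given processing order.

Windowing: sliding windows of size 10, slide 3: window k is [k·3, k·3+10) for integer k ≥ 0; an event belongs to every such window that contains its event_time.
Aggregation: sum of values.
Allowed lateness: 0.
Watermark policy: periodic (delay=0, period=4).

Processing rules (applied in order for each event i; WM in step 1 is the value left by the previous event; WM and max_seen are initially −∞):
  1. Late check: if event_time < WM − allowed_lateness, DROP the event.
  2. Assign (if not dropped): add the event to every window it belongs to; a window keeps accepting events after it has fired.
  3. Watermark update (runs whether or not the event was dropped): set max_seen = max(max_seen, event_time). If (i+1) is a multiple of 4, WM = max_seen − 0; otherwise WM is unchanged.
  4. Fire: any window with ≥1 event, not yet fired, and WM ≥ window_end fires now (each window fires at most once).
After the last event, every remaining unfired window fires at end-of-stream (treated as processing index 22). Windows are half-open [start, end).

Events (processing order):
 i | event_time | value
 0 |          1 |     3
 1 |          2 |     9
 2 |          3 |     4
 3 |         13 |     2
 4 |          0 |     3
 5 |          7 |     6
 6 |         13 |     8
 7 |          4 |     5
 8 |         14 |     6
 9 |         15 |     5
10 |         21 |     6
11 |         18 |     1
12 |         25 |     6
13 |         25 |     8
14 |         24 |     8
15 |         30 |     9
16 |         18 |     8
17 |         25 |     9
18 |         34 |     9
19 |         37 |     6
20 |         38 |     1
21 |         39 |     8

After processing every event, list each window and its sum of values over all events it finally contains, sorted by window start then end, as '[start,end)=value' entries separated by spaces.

[0,10)=16 [3,13)=4 [6,16)=21 [9,19)=22 [12,22)=28 [15,25)=20 [18,28)=29 [21,31)=37 [24,34)=31 [27,37)=18 [30,40)=33 [33,43)=24 [36,46)=15 [39,49)=8

i=0 t=1 v=3: → [0,10); WM=−∞
i=1 t=2 v=9: → [0,10); WM=−∞
i=2 t=3 v=4: → [3,13),[0,10); WM=−∞
i=3 t=13 v=2: → [12,22),[9,19),[6,16); WM=13; [0,10) fires=16 [3,13) fires=4
i=4 t=0 v=3: DROP (t<13-0); WM=13
i=5 t=7 v=6: DROP (t<13-0); WM=13
i=6 t=13 v=8: → [12,22),[9,19),[6,16); WM=13
i=7 t=4 v=5: DROP (t<13-0); WM=13
i=8 t=14 v=6: → [12,22),[9,19),[6,16); WM=13
i=9 t=15 v=5: → [15,25),[12,22),[9,19),[6,16); WM=13
i=10 t=21 v=6: → [21,31),[18,28),[15,25),[12,22); WM=13
i=11 t=18 v=1: → [18,28),[15,25),[12,22),[9,19); WM=21; [6,16) fires=21 [9,19) fires=22
i=12 t=25 v=6: → [24,34),[21,31),[18,28); WM=21
i=13 t=25 v=8: → [24,34),[21,31),[18,28); WM=21
i=14 t=24 v=8: → [24,34),[21,31),[18,28),[15,25); WM=21
i=15 t=30 v=9: → [30,40),[27,37),[24,34),[21,31); WM=30; [12,22) fires=28 [15,25) fires=20 [18,28) fires=29
i=16 t=18 v=8: DROP (t<30-0); WM=30
i=17 t=25 v=9: DROP (t<30-0); WM=30
i=18 t=34 v=9: → [33,43),[30,40),[27,37); WM=30
i=19 t=37 v=6: → [36,46),[33,43),[30,40); WM=37; [21,31) fires=37 [24,34) fires=31 [27,37) fires=18
i=20 t=38 v=1: → [36,46),[33,43),[30,40); WM=37
i=21 t=39 v=8: → [39,49),[36,46),[33,43),[30,40); WM=37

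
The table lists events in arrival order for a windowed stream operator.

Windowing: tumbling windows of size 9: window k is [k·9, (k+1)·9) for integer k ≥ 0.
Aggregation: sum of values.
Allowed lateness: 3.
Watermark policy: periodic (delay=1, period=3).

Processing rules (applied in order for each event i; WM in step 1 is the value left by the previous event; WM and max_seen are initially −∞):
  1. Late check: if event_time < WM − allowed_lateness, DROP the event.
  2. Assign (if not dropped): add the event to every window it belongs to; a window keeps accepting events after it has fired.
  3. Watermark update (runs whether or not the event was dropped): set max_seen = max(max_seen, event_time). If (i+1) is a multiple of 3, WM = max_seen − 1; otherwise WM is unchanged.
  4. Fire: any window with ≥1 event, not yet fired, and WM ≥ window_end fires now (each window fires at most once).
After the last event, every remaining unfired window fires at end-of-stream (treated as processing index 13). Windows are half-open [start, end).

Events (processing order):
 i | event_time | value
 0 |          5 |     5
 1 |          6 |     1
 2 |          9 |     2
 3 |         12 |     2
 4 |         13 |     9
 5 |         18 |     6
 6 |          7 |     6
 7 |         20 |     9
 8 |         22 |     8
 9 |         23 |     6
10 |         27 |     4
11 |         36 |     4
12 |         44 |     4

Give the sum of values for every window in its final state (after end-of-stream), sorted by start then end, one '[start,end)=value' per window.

i=0 t=5 v=5: → [0,9); WM=−∞
i=1 t=6 v=1: → [0,9); WM=−∞
i=2 t=9 v=2: → [9,18); WM=8
i=3 t=12 v=2: → [9,18); WM=8
i=4 t=13 v=9: → [9,18); WM=8
i=5 t=18 v=6: → [18,27); WM=17; [0,9) fires=6
i=6 t=7 v=6: DROP (t<17-3); WM=17
i=7 t=20 v=9: → [18,27); WM=17
i=8 t=22 v=8: → [18,27); WM=21; [9,18) fires=13
i=9 t=23 v=6: → [18,27); WM=21
i=10 t=27 v=4: → [27,36); WM=21
i=11 t=36 v=4: → [36,45); WM=35; [18,27) fires=29
i=12 t=44 v=4: → [36,45); WM=35

[0,9)=6 [9,18)=13 [18,27)=29 [27,36)=4 [36,45)=8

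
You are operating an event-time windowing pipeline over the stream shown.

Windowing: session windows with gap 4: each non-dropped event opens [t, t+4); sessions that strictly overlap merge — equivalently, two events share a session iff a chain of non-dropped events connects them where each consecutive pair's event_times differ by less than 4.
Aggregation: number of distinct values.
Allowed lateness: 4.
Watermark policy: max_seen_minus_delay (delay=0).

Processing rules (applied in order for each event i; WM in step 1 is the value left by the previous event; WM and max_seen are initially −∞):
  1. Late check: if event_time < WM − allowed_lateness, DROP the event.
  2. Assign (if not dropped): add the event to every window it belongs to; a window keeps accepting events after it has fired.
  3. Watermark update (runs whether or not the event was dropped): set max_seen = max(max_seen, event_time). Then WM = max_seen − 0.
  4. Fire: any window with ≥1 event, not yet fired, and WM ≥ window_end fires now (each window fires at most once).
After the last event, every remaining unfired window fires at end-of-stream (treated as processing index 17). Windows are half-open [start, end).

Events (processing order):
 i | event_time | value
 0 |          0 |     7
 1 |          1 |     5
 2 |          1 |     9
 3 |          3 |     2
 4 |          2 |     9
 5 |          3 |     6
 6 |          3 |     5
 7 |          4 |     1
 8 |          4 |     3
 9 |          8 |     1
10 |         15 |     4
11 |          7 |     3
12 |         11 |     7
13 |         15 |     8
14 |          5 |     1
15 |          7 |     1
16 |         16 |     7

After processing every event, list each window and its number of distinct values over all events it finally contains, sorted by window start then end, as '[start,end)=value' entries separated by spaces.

[0,8)=7 [8,15)=2 [15,20)=3

i=0 t=0 v=7: → [0,4); WM=0
i=1 t=1 v=5: → [0,5); WM=1
i=2 t=1 v=9: → [0,5); WM=1
i=3 t=3 v=2: → [0,7); WM=3
i=4 t=2 v=9: → [0,7); WM=3
i=5 t=3 v=6: → [0,7); WM=3
i=6 t=3 v=5: → [0,7); WM=3
i=7 t=4 v=1: → [0,8); WM=4
i=8 t=4 v=3: → [0,8); WM=4
i=9 t=8 v=1: → [8,12); WM=8
i=10 t=15 v=4: → [15,19); WM=15
i=11 t=7 v=3: DROP (t<15-4); WM=15
i=12 t=11 v=7: → [8,15); WM=15
i=13 t=15 v=8: → [15,19); WM=15
i=14 t=5 v=1: DROP (t<15-4); WM=15
i=15 t=7 v=1: DROP (t<15-4); WM=15
i=16 t=16 v=7: → [15,20); WM=16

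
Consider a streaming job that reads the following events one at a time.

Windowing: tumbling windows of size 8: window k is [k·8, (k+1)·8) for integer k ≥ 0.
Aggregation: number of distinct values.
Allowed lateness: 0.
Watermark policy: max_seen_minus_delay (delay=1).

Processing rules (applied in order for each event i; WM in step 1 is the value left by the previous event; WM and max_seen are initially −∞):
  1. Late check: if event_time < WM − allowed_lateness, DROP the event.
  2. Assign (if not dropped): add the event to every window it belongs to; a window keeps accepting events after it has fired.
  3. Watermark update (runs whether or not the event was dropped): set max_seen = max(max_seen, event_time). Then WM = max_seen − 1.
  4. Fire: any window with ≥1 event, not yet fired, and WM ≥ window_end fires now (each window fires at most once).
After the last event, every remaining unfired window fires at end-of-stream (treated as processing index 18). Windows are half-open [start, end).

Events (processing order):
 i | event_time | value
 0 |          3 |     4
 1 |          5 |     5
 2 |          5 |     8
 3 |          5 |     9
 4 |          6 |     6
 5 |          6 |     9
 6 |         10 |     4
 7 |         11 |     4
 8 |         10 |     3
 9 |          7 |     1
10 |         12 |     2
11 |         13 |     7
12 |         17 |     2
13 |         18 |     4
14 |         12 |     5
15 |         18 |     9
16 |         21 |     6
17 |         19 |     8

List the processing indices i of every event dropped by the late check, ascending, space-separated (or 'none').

i=0 t=3 v=4: → [0,8); WM=2
i=1 t=5 v=5: → [0,8); WM=4
i=2 t=5 v=8: → [0,8); WM=4
i=3 t=5 v=9: → [0,8); WM=4
i=4 t=6 v=6: → [0,8); WM=5
i=5 t=6 v=9: → [0,8); WM=5
i=6 t=10 v=4: → [8,16); WM=9; [0,8) fires=5
i=7 t=11 v=4: → [8,16); WM=10
i=8 t=10 v=3: → [8,16); WM=10
i=9 t=7 v=1: DROP (t<10-0); WM=10
i=10 t=12 v=2: → [8,16); WM=11
i=11 t=13 v=7: → [8,16); WM=12
i=12 t=17 v=2: → [16,24); WM=16; [8,16) fires=4
i=13 t=18 v=4: → [16,24); WM=17
i=14 t=12 v=5: DROP (t<17-0); WM=17
i=15 t=18 v=9: → [16,24); WM=17
i=16 t=21 v=6: → [16,24); WM=20
i=17 t=19 v=8: DROP (t<20-0); WM=20

9 14 17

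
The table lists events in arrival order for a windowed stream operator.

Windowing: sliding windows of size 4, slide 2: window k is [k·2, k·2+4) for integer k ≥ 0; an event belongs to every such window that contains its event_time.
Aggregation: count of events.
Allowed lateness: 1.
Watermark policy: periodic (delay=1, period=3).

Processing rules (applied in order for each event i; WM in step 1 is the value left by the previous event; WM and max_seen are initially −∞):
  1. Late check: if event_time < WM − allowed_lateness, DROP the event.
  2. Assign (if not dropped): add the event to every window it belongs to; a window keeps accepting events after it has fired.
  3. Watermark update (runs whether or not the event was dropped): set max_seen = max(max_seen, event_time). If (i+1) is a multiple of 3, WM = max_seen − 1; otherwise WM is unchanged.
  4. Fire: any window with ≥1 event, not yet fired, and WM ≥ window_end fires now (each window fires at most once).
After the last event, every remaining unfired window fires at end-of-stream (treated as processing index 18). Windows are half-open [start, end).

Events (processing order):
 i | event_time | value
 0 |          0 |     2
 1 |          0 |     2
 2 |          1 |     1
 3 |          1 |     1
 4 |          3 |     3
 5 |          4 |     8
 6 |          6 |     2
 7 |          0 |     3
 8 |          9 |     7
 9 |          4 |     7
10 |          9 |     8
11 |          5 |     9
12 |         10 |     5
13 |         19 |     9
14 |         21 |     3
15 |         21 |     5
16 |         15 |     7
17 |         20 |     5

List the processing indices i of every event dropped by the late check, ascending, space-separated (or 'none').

7 9 11 16

i=0 t=0 v=2: → [0,4); WM=−∞
i=1 t=0 v=2: → [0,4); WM=−∞
i=2 t=1 v=1: → [0,4); WM=0
i=3 t=1 v=1: → [0,4); WM=0
i=4 t=3 v=3: → [2,6),[0,4); WM=0
i=5 t=4 v=8: → [4,8),[2,6); WM=3
i=6 t=6 v=2: → [6,10),[4,8); WM=3
i=7 t=0 v=3: DROP (t<3-1); WM=3
i=8 t=9 v=7: → [8,12),[6,10); WM=8; [0,4) fires=5 [2,6) fires=2 [4,8) fires=2
i=9 t=4 v=7: DROP (t<8-1); WM=8
i=10 t=9 v=8: → [8,12),[6,10); WM=8
i=11 t=5 v=9: DROP (t<8-1); WM=8
i=12 t=10 v=5: → [10,14),[8,12); WM=8
i=13 t=19 v=9: → [18,22),[16,20); WM=8
i=14 t=21 v=3: → [20,24),[18,22); WM=20; [6,10) fires=3 [8,12) fires=3 [10,14) fires=1 [16,20) fires=1
i=15 t=21 v=5: → [20,24),[18,22); WM=20
i=16 t=15 v=7: DROP (t<20-1); WM=20
i=17 t=20 v=5: → [20,24),[18,22); WM=20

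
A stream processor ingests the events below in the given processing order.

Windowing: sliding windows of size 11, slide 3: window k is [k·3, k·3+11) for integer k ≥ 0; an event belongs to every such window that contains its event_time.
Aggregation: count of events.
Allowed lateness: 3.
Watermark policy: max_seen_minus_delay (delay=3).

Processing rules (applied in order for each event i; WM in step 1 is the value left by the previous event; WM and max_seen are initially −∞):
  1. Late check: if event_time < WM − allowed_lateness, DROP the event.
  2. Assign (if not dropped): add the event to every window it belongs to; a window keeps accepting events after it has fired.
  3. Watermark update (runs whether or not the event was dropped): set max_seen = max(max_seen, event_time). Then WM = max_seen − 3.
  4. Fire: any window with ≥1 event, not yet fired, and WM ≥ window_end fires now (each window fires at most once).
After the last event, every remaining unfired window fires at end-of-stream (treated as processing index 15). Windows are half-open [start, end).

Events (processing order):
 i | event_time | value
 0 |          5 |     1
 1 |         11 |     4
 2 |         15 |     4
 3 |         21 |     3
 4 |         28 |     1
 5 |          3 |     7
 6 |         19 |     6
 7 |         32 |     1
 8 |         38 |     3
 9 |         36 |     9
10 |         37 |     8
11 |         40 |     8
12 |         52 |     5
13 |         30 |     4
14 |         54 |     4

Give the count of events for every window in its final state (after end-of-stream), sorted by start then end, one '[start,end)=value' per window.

[0,11)=1 [3,14)=2 [6,17)=2 [9,20)=2 [12,23)=2 [15,26)=2 [18,29)=2 [21,32)=2 [24,35)=2 [27,38)=4 [30,41)=5 [33,44)=4 [36,47)=4 [39,50)=1 [42,53)=1 [45,56)=2 [48,59)=2 [51,62)=2 [54,65)=1

i=0 t=5 v=1: → [3,14),[0,11); WM=2
i=1 t=11 v=4: → [9,20),[6,17),[3,14); WM=8
i=2 t=15 v=4: → [15,26),[12,23),[9,20),[6,17); WM=12; [0,11) fires=1
i=3 t=21 v=3: → [21,32),[18,29),[15,26),[12,23); WM=18; [3,14) fires=2 [6,17) fires=2
i=4 t=28 v=1: → [27,38),[24,35),[21,32),[18,29); WM=25; [9,20) fires=2 [12,23) fires=2
i=5 t=3 v=7: DROP (t<25-3); WM=25
i=6 t=19 v=6: DROP (t<25-3); WM=25
i=7 t=32 v=1: → [30,41),[27,38),[24,35); WM=29; [15,26) fires=2 [18,29) fires=2
i=8 t=38 v=3: → [36,47),[33,44),[30,41); WM=35; [21,32) fires=2 [24,35) fires=2
i=9 t=36 v=9: → [36,47),[33,44),[30,41),[27,38); WM=35
i=10 t=37 v=8: → [36,47),[33,44),[30,41),[27,38); WM=35
i=11 t=40 v=8: → [39,50),[36,47),[33,44),[30,41); WM=37
i=12 t=52 v=5: → [51,62),[48,59),[45,56),[42,53); WM=49; [27,38) fires=4 [30,41) fires=5 [33,44) fires=4 [36,47) fires=4
i=13 t=30 v=4: DROP (t<49-3); WM=49
i=14 t=54 v=4: → [54,65),[51,62),[48,59),[45,56); WM=51; [39,50) fires=1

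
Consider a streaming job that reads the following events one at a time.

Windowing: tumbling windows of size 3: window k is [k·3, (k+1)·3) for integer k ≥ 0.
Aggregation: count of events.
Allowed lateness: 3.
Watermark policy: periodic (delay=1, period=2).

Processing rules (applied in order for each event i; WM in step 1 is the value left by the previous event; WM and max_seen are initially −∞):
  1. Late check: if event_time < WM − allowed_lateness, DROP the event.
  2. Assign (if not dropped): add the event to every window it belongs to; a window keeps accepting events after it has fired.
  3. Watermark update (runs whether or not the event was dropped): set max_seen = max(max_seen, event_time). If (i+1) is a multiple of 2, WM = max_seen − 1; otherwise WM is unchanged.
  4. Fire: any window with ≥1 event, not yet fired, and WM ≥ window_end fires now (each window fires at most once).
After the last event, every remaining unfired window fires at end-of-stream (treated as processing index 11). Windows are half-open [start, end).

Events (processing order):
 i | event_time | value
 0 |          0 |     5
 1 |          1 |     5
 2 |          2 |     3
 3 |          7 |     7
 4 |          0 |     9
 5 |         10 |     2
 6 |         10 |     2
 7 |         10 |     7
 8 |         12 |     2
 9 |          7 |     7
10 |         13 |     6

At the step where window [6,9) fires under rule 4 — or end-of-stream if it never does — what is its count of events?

i=0 t=0 v=5: → [0,3); WM=−∞
i=1 t=1 v=5: → [0,3); WM=0
i=2 t=2 v=3: → [0,3); WM=0
i=3 t=7 v=7: → [6,9); WM=6; [0,3) fires=3
i=4 t=0 v=9: DROP (t<6-3); WM=6
i=5 t=10 v=2: → [9,12); WM=9; [6,9) fires=1
i=6 t=10 v=2: → [9,12); WM=9
i=7 t=10 v=7: → [9,12); WM=9
i=8 t=12 v=2: → [12,15); WM=9
i=9 t=7 v=7: → [6,9); WM=11
i=10 t=13 v=6: → [12,15); WM=11

1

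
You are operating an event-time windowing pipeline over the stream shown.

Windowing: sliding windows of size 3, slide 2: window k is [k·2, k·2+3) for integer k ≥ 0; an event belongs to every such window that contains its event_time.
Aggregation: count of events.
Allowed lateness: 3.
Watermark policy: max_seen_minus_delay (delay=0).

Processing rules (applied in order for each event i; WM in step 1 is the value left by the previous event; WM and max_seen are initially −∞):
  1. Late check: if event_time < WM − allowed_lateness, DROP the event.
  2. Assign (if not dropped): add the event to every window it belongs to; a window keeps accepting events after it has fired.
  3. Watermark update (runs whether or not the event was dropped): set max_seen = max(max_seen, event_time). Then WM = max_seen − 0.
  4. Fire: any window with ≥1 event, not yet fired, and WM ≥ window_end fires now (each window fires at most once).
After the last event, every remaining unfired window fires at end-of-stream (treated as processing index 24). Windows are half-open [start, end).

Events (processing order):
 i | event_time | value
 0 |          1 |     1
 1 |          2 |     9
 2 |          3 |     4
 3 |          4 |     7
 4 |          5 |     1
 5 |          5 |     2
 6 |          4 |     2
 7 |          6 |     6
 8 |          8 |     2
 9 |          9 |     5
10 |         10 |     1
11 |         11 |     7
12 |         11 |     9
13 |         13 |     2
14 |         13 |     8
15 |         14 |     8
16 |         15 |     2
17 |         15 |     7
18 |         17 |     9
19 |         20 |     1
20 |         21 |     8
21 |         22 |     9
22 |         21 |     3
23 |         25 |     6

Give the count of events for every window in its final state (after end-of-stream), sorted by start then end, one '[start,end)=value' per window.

i=0 t=1 v=1: → [0,3); WM=1
i=1 t=2 v=9: → [2,5),[0,3); WM=2
i=2 t=3 v=4: → [2,5); WM=3; [0,3) fires=2
i=3 t=4 v=7: → [4,7),[2,5); WM=4
i=4 t=5 v=1: → [4,7); WM=5; [2,5) fires=3
i=5 t=5 v=2: → [4,7); WM=5
i=6 t=4 v=2: → [4,7),[2,5); WM=5
i=7 t=6 v=6: → [6,9),[4,7); WM=6
i=8 t=8 v=2: → [8,11),[6,9); WM=8; [4,7) fires=5
i=9 t=9 v=5: → [8,11); WM=9; [6,9) fires=2
i=10 t=10 v=1: → [10,13),[8,11); WM=10
i=11 t=11 v=7: → [10,13); WM=11; [8,11) fires=3
i=12 t=11 v=9: → [10,13); WM=11
i=13 t=13 v=2: → [12,15); WM=13; [10,13) fires=3
i=14 t=13 v=8: → [12,15); WM=13
i=15 t=14 v=8: → [14,17),[12,15); WM=14
i=16 t=15 v=2: → [14,17); WM=15; [12,15) fires=3
i=17 t=15 v=7: → [14,17); WM=15
i=18 t=17 v=9: → [16,19); WM=17; [14,17) fires=3
i=19 t=20 v=1: → [20,23),[18,21); WM=20; [16,19) fires=1
i=20 t=21 v=8: → [20,23); WM=21; [18,21) fires=1
i=21 t=22 v=9: → [22,25),[20,23); WM=22
i=22 t=21 v=3: → [20,23); WM=22
i=23 t=25 v=6: → [24,27); WM=25; [20,23) fires=4 [22,25) fires=1

[0,3)=2 [2,5)=4 [4,7)=5 [6,9)=2 [8,11)=3 [10,13)=3 [12,15)=3 [14,17)=3 [16,19)=1 [18,21)=1 [20,23)=4 [22,25)=1 [24,27)=1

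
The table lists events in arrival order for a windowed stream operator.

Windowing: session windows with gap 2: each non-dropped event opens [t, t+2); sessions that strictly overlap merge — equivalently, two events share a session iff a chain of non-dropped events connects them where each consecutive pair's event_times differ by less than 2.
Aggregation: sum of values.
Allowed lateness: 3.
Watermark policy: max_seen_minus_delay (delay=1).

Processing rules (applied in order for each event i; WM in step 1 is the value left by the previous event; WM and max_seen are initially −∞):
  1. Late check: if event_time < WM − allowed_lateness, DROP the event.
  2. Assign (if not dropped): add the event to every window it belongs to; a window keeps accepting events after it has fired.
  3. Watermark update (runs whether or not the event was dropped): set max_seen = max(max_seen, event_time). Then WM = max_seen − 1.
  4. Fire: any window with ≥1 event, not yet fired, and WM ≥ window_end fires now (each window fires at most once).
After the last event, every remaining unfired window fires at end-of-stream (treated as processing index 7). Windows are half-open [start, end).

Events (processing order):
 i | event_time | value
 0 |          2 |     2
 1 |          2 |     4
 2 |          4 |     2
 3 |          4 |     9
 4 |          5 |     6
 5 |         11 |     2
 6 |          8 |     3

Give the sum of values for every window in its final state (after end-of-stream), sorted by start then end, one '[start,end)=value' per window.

i=0 t=2 v=2: → [2,4); WM=1
i=1 t=2 v=4: → [2,4); WM=1
i=2 t=4 v=2: → [4,6); WM=3
i=3 t=4 v=9: → [4,6); WM=3
i=4 t=5 v=6: → [4,7); WM=4
i=5 t=11 v=2: → [11,13); WM=10
i=6 t=8 v=3: → [8,10); WM=10

[2,4)=6 [4,7)=17 [8,10)=3 [11,13)=2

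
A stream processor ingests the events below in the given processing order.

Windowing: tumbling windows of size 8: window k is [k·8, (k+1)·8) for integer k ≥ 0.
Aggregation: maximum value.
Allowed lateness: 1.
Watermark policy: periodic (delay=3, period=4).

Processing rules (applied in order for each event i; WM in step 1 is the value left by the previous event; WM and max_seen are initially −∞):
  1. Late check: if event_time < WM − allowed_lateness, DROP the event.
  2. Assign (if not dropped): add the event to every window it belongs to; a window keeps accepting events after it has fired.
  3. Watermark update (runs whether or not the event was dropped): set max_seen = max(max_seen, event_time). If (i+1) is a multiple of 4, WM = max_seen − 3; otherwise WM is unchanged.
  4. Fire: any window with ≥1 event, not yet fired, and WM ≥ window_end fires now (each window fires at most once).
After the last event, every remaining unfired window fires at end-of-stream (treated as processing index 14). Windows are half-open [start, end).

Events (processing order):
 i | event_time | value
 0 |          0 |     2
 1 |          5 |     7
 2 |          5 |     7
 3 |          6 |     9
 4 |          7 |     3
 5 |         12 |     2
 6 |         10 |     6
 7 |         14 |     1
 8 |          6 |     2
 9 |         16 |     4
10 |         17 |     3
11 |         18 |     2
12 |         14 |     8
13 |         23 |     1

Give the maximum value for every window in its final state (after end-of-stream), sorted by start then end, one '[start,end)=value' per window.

i=0 t=0 v=2: → [0,8); WM=−∞
i=1 t=5 v=7: → [0,8); WM=−∞
i=2 t=5 v=7: → [0,8); WM=−∞
i=3 t=6 v=9: → [0,8); WM=3
i=4 t=7 v=3: → [0,8); WM=3
i=5 t=12 v=2: → [8,16); WM=3
i=6 t=10 v=6: → [8,16); WM=3
i=7 t=14 v=1: → [8,16); WM=11; [0,8) fires=9
i=8 t=6 v=2: DROP (t<11-1); WM=11
i=9 t=16 v=4: → [16,24); WM=11
i=10 t=17 v=3: → [16,24); WM=11
i=11 t=18 v=2: → [16,24); WM=15
i=12 t=14 v=8: → [8,16); WM=15
i=13 t=23 v=1: → [16,24); WM=15

[0,8)=9 [8,16)=8 [16,24)=4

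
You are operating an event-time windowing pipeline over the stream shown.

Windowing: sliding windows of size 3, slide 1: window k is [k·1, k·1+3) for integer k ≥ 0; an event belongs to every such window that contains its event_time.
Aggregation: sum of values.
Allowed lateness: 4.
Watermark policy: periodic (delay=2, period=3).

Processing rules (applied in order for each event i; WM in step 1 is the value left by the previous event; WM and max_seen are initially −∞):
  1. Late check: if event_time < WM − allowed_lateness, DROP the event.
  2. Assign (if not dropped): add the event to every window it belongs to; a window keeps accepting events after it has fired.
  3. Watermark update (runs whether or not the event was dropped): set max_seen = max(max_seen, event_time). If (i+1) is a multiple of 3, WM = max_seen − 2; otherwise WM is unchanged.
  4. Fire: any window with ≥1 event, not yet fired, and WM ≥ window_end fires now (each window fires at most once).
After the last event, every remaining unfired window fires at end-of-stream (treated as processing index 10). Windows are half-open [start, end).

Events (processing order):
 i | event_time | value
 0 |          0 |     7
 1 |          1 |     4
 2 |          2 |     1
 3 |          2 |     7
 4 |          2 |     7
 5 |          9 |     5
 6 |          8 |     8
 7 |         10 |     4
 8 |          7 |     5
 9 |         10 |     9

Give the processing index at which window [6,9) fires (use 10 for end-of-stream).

i=0 t=0 v=7: → [0,3); WM=−∞
i=1 t=1 v=4: → [1,4),[0,3); WM=−∞
i=2 t=2 v=1: → [2,5),[1,4),[0,3); WM=0
i=3 t=2 v=7: → [2,5),[1,4),[0,3); WM=0
i=4 t=2 v=7: → [2,5),[1,4),[0,3); WM=0
i=5 t=9 v=5: → [9,12),[8,11),[7,10); WM=7; [0,3) fires=26 [1,4) fires=19 [2,5) fires=15
i=6 t=8 v=8: → [8,11),[7,10),[6,9); WM=7
i=7 t=10 v=4: → [10,13),[9,12),[8,11); WM=7
i=8 t=7 v=5: → [7,10),[6,9),[5,8); WM=8; [5,8) fires=5
i=9 t=10 v=9: → [10,13),[9,12),[8,11); WM=8

10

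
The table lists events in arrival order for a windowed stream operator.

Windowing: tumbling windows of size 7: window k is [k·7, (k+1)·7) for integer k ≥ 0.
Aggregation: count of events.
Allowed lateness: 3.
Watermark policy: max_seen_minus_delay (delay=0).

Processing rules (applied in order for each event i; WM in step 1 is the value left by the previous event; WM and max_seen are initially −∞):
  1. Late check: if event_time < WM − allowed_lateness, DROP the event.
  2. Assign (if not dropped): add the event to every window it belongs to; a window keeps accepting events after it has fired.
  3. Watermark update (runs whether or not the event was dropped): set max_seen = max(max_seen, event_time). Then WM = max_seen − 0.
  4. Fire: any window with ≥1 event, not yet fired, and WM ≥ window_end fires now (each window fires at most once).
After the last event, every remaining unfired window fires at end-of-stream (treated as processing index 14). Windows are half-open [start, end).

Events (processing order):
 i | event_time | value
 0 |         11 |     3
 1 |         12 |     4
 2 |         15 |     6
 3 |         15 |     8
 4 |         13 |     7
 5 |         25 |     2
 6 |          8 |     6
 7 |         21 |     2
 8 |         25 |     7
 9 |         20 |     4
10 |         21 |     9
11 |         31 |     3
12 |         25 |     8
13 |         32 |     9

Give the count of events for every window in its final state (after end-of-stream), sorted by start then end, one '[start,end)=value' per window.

[7,14)=3 [14,21)=2 [21,28)=2 [28,35)=2

i=0 t=11 v=3: → [7,14); WM=11
i=1 t=12 v=4: → [7,14); WM=12
i=2 t=15 v=6: → [14,21); WM=15; [7,14) fires=2
i=3 t=15 v=8: → [14,21); WM=15
i=4 t=13 v=7: → [7,14); WM=15
i=5 t=25 v=2: → [21,28); WM=25; [14,21) fires=2
i=6 t=8 v=6: DROP (t<25-3); WM=25
i=7 t=21 v=2: DROP (t<25-3); WM=25
i=8 t=25 v=7: → [21,28); WM=25
i=9 t=20 v=4: DROP (t<25-3); WM=25
i=10 t=21 v=9: DROP (t<25-3); WM=25
i=11 t=31 v=3: → [28,35); WM=31; [21,28) fires=2
i=12 t=25 v=8: DROP (t<31-3); WM=31
i=13 t=32 v=9: → [28,35); WM=32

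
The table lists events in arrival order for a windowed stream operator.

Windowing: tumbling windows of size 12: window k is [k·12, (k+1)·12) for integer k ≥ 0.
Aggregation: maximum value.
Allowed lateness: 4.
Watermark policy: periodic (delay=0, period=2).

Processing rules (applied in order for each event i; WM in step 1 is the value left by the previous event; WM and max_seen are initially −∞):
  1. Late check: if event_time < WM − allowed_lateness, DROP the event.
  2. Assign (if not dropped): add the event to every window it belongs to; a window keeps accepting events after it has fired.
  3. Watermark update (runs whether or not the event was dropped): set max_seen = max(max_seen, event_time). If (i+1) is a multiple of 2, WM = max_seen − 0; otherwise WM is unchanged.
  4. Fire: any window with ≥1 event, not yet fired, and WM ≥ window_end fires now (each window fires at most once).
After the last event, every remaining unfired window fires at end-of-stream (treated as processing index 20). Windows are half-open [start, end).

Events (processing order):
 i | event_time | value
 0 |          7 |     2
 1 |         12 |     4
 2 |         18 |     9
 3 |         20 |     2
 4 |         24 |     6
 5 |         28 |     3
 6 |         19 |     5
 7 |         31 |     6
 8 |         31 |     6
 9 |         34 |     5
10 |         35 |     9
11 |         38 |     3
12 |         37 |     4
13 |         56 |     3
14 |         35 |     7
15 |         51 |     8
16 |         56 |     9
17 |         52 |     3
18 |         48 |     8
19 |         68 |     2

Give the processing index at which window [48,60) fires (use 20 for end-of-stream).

19

i=0 t=7 v=2: → [0,12); WM=−∞
i=1 t=12 v=4: → [12,24); WM=12; [0,12) fires=2
i=2 t=18 v=9: → [12,24); WM=12
i=3 t=20 v=2: → [12,24); WM=20
i=4 t=24 v=6: → [24,36); WM=20
i=5 t=28 v=3: → [24,36); WM=28; [12,24) fires=9
i=6 t=19 v=5: DROP (t<28-4); WM=28
i=7 t=31 v=6: → [24,36); WM=31
i=8 t=31 v=6: → [24,36); WM=31
i=9 t=34 v=5: → [24,36); WM=34
i=10 t=35 v=9: → [24,36); WM=34
i=11 t=38 v=3: → [36,48); WM=38; [24,36) fires=9
i=12 t=37 v=4: → [36,48); WM=38
i=13 t=56 v=3: → [48,60); WM=56; [36,48) fires=4
i=14 t=35 v=7: DROP (t<56-4); WM=56
i=15 t=51 v=8: DROP (t<56-4); WM=56
i=16 t=56 v=9: → [48,60); WM=56
i=17 t=52 v=3: → [48,60); WM=56
i=18 t=48 v=8: DROP (t<56-4); WM=56
i=19 t=68 v=2: → [60,72); WM=68; [48,60) fires=9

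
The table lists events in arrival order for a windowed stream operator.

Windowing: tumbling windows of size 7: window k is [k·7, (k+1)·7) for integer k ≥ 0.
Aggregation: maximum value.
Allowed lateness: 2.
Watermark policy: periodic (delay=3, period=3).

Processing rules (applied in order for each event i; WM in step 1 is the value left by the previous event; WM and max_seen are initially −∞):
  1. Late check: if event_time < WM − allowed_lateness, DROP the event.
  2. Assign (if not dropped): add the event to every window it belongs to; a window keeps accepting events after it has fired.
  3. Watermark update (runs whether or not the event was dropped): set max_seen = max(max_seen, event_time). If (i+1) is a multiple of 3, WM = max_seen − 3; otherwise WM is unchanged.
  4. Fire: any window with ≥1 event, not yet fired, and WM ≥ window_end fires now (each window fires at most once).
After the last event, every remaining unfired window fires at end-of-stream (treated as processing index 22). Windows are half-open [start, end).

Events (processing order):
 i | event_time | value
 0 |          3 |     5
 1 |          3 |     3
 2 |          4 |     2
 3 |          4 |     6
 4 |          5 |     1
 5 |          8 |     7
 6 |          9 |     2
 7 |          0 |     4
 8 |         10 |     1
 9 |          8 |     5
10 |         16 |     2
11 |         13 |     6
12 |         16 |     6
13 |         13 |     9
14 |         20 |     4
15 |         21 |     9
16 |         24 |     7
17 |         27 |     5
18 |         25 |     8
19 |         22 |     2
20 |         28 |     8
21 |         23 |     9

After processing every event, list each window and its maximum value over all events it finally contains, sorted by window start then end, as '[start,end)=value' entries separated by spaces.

i=0 t=3 v=5: → [0,7); WM=−∞
i=1 t=3 v=3: → [0,7); WM=−∞
i=2 t=4 v=2: → [0,7); WM=1
i=3 t=4 v=6: → [0,7); WM=1
i=4 t=5 v=1: → [0,7); WM=1
i=5 t=8 v=7: → [7,14); WM=5
i=6 t=9 v=2: → [7,14); WM=5
i=7 t=0 v=4: DROP (t<5-2); WM=5
i=8 t=10 v=1: → [7,14); WM=7; [0,7) fires=6
i=9 t=8 v=5: → [7,14); WM=7
i=10 t=16 v=2: → [14,21); WM=7
i=11 t=13 v=6: → [7,14); WM=13
i=12 t=16 v=6: → [14,21); WM=13
i=13 t=13 v=9: → [7,14); WM=13
i=14 t=20 v=4: → [14,21); WM=17; [7,14) fires=9
i=15 t=21 v=9: → [21,28); WM=17
i=16 t=24 v=7: → [21,28); WM=17
i=17 t=27 v=5: → [21,28); WM=24; [14,21) fires=6
i=18 t=25 v=8: → [21,28); WM=24
i=19 t=22 v=2: → [21,28); WM=24
i=20 t=28 v=8: → [28,35); WM=25
i=21 t=23 v=9: → [21,28); WM=25

[0,7)=6 [7,14)=9 [14,21)=6 [21,28)=9 [28,35)=8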